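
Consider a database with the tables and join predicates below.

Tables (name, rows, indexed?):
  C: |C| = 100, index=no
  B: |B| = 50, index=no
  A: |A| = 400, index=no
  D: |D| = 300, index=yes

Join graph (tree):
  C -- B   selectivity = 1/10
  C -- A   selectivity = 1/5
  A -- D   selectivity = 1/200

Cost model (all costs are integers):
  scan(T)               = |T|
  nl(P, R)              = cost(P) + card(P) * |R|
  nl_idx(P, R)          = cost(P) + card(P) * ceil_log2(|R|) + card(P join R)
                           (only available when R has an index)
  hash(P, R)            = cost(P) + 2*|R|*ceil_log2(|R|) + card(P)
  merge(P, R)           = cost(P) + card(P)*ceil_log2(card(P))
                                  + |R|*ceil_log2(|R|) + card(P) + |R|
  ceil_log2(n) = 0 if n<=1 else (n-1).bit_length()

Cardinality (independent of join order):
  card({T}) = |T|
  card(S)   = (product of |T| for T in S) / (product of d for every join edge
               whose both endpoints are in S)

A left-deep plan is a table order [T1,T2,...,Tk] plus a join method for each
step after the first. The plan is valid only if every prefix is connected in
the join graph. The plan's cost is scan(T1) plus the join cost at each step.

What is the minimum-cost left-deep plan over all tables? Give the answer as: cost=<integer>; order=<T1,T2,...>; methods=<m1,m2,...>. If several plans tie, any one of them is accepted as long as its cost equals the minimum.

cost=19200; order=A,D,C,B; methods=nl_idx,hash,hash

Selinger DP (subsets sized 1..n):
  {C}: scan cost=100, card=100
  {B}: scan cost=50, card=50
  {A}: scan cost=400, card=400
  {D}: scan cost=300, card=300
  {BC}: card=500; try (B,hash)→800, (C,merge)→1200, (B,merge)→1250, (C,hash)→1500, (C,nl)→5050, (B,nl)→5100; best=800 via (B,hash)
  {AC}: card=8000; try (C,hash)→2200, (A,merge)→4900, (C,merge)→5200, (A,hash)→7400, (A,nl)→40100, (C,nl)→40400; best=2200 via (C,hash)
  {AD}: card=600; try (D,nl_idx)→4600, (D,hash)→6200, (A,merge)→7300, (D,merge)→7400, (A,hash)→7800, (A,nl)→120300 …(+1); best=4600 via (D,nl_idx)
  {ABC}: card=40000; try (A,hash)→8500, (A,merge)→9800, (B,hash)→10800, (B,merge)→114550, (A,nl)→200800, (B,nl)→402200; best=8500 via (A,hash)
  {ACD}: card=12000; try (C,hash)→6600, (C,merge)→12000, (D,hash)→15600, (C,nl)→64600, (D,nl_idx)→86200, (D,merge)→117200 …(+1); best=6600 via (C,hash)
  {ABCD}: card=60000; try (B,hash)→19200, (D,hash)→53900, (B,merge)→186950, (D,nl_idx)→428500, (B,nl)→606600, (D,merge)→691500 …(+1); best=19200 via (B,hash)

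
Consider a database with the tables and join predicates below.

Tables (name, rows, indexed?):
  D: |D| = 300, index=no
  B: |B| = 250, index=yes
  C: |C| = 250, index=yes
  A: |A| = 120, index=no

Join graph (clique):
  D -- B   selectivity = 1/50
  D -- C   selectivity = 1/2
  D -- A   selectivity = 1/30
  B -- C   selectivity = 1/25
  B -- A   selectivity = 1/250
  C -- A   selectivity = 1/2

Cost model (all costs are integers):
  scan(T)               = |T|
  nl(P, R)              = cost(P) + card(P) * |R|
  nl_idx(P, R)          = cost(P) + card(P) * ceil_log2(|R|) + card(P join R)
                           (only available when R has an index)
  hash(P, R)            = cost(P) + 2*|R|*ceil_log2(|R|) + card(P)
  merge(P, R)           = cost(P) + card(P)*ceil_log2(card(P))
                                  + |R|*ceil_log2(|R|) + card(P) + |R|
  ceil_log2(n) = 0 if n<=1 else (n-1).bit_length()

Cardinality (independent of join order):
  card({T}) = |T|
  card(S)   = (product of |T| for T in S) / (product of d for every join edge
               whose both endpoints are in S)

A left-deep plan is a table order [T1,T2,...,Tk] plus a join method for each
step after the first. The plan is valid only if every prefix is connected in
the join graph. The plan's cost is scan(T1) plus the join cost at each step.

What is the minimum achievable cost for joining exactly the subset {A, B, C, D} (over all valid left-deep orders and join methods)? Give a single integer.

5412

Selinger DP over subsets of {A,B,C,D}:
  {D}: scan cost=300, card=300
  {B}: scan cost=250, card=250
  {C}: scan cost=250, card=250
  {A}: scan cost=120, card=120
  {BD}: card=1500; try (B,nl_idx)→4200, (B,hash)→4600, (D,merge)→5500, (B,merge)→5550, (D,hash)→5900, (D,nl)→75250 …(+1); best=4200 via (B,nl_idx)
  {CD}: card=37500; try (C,hash)→4600, (D,merge)→5500, (C,merge)→5550, (D,hash)→5900, (C,nl_idx)→40200, (D,nl)→75250 …(+1); best=4600 via (C,hash)
  {AD}: card=1200; try (A,hash)→2280, (D,merge)→4080, (A,merge)→4260, (D,hash)→5640, (D,nl)→36120, (A,nl)→36300; best=2280 via (A,hash)
  {BC}: card=2500; try (C,hash)→4500, (B,hash)→4500, (C,merge)→4750, (C,nl_idx)→4750, (B,merge)→4750, (B,nl_idx)→4750 …(+2); best=4500 via (C,hash)
  {AB}: card=120; try (B,nl_idx)→1200, (A,hash)→2180, (B,merge)→3330, (A,merge)→3460, (B,hash)→4240, (B,nl)→30120 …(+1); best=1200 via (B,nl_idx)
  {AC}: card=15000; try (A,hash)→2180, (C,merge)→3330, (A,merge)→3460, (C,hash)→4240, (C,nl_idx)→16080, (C,nl)→30120 …(+1); best=2180 via (A,hash)
  {BCD}: card=7500; try (C,hash)→9700, (D,hash)→12400, (C,nl_idx)→23700, (C,merge)→24450, (D,merge)→40000, (B,hash)→46100 …(+5); best=9700 via (C,hash)
  {ABD}: card=24; try (D,merge)→5160, (D,hash)→6720, (A,hash)→7380, (B,hash)→7480, (B,nl_idx)→11904, (B,merge)→18930 …(+4); best=5160 via (D,merge)
  {ACD}: card=75000; try (C,hash)→7480, (C,merge)→18930, (D,hash)→22580, (A,hash)→43780, (C,nl_idx)→86880, (D,merge)→230180 …(+4); best=7480 via (C,hash)
  {ABC}: card=600; try (C,nl_idx)→2760, (C,merge)→4410, (C,hash)→5320, (A,hash)→8680, (B,hash)→21180, (C,nl)→31200 …(+5); best=2760 via (C,nl_idx)
  {ABCD}: card=60; try (C,nl_idx)→5412, (C,merge)→7554, (D,hash)→8760, (C,hash)→9184, (C,nl)→11160, (D,merge)→12360 …(+8); best=5412 via (C,nl_idx)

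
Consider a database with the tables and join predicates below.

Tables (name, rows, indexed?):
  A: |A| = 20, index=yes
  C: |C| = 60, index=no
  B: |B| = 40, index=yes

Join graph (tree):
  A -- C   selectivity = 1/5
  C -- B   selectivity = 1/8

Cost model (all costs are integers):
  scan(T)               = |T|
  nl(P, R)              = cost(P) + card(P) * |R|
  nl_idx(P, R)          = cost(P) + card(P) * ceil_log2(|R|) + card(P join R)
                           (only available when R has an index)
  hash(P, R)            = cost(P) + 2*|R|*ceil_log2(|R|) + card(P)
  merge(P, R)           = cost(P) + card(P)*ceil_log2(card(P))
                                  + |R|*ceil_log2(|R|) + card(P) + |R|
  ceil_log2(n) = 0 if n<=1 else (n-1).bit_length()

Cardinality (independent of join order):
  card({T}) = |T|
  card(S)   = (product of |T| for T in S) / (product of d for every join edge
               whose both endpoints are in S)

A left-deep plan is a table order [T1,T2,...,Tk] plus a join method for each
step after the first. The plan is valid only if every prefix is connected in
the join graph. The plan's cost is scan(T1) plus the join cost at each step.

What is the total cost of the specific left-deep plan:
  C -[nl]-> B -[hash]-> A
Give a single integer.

2960

step 1: scan C: cost=60, card=60
step 2: join B via nl
    card(P join B) = 60*40/(8) = 300
    cost = 60 + 60*40 = 2460
step 3: join A via hash
    card(P join A) = 300*20/(5) = 1200
    cost = 2460 + 2*20*5 + 300 = 2960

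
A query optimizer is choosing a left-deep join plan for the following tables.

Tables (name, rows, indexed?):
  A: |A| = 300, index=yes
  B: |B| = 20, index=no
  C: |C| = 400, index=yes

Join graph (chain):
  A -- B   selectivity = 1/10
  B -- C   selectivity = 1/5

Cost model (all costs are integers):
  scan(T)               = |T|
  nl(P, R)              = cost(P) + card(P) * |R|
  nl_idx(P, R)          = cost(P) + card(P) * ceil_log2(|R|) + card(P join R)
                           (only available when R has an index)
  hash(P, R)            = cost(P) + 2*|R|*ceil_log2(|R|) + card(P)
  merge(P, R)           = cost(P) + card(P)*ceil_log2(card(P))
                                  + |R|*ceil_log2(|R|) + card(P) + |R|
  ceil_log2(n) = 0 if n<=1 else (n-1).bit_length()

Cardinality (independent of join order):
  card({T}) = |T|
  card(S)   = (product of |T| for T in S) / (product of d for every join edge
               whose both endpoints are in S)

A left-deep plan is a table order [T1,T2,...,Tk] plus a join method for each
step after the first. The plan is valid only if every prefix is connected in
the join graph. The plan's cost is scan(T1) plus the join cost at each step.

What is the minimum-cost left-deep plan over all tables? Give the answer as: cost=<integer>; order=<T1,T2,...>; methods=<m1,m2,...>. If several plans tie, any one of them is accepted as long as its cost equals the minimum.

cost=8000; order=C,B,A; methods=hash,hash

Selinger DP (subsets sized 1..n):
  {A}: scan cost=300, card=300
  {B}: scan cost=20, card=20
  {C}: scan cost=400, card=400
  {AB}: card=600; try (B,hash)→800, (A,nl_idx)→800, (A,merge)→3140, (B,merge)→3420, (A,hash)→5440, (A,nl)→6020 …(+1); best=800 via (B,hash)
  {BC}: card=1600; try (B,hash)→1000, (C,nl_idx)→1800, (C,merge)→4140, (B,merge)→4520, (C,hash)→7240, (C,nl)→8020 …(+1); best=1000 via (B,hash)
  {ABC}: card=48000; try (A,hash)→8000, (C,hash)→8600, (C,merge)→11400, (A,merge)→23200, (C,nl_idx)→54200, (A,nl_idx)→63400 …(+2); best=8000 via (A,hash)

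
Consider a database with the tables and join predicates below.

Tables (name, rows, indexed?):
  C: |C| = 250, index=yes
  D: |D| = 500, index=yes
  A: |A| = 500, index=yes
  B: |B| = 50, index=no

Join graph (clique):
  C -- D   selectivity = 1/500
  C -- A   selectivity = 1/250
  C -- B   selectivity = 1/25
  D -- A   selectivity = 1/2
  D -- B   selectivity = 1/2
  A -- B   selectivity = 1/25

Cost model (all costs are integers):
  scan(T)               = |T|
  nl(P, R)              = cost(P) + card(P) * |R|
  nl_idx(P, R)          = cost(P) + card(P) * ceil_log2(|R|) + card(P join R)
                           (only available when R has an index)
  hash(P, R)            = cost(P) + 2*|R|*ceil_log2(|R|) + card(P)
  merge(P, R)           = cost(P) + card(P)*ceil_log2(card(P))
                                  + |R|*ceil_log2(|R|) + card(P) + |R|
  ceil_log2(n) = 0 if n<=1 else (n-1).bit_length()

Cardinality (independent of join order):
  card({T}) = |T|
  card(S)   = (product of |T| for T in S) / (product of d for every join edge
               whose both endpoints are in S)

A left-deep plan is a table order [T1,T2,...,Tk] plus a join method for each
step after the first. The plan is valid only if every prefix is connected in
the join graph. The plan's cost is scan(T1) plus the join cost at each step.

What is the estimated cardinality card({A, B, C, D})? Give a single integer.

10

Tables in S: A(500), B(50), C(250), D(500)
Edges inside S: C-D(d=500), C-A(d=250), C-B(d=25), D-A(d=2), D-B(d=2), A-B(d=25)
numerator = 500 * 50 * 250 * 500 = 3125000000
denominator = 500 * 250 * 25 * 2 * 2 * 25 = 312500000
card(S) = 3125000000 / 312500000 = 10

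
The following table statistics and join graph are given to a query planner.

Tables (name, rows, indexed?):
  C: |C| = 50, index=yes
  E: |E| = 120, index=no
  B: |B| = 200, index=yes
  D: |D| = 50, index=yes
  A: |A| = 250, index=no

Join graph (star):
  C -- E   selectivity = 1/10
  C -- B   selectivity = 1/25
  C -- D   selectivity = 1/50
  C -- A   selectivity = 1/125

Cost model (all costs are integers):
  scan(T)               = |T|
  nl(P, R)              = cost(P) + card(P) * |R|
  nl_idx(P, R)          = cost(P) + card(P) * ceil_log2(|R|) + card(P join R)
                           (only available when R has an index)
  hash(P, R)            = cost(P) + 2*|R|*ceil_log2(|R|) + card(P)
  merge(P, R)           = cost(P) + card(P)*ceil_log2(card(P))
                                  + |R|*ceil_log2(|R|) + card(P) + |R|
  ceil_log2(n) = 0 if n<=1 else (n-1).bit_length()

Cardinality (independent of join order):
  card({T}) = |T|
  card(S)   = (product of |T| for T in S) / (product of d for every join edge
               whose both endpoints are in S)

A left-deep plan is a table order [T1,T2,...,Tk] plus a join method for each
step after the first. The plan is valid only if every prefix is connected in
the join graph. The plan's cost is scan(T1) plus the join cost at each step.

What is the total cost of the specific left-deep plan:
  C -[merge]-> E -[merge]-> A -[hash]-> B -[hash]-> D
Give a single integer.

step 1: scan C: cost=50, card=50
step 2: join E via merge
    card(P join E) = 50*120/(10) = 600
    cost = 50 + 50*6 + 120*7 + 50 + 120 = 1360
step 3: join A via merge
    card(P join A) = 600*250/(125) = 1200
    cost = 1360 + 600*10 + 250*8 + 600 + 250 = 10210
step 4: join B via hash
    card(P join B) = 1200*200/(25) = 9600
    cost = 10210 + 2*200*8 + 1200 = 14610
step 5: join D via hash
    card(P join D) = 9600*50/(50) = 9600
    cost = 14610 + 2*50*6 + 9600 = 24810

24810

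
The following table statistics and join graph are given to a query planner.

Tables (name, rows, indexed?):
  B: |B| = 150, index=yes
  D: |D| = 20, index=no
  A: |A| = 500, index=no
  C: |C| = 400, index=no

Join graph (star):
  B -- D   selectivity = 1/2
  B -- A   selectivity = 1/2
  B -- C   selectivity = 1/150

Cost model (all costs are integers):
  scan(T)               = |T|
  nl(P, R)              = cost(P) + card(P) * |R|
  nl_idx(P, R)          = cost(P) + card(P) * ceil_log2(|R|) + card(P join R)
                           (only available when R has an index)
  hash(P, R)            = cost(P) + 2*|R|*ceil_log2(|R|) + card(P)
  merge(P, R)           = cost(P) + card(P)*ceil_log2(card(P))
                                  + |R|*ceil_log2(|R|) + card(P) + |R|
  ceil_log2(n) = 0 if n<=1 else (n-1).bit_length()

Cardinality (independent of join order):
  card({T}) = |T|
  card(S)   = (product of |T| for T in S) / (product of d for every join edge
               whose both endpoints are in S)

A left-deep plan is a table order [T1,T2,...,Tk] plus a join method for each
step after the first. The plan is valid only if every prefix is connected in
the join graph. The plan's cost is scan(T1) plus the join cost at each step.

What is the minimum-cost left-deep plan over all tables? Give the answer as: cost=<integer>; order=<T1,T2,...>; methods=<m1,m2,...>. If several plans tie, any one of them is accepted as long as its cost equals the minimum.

Selinger DP (subsets sized 1..n):
  {B}: scan cost=150, card=150
  {D}: scan cost=20, card=20
  {A}: scan cost=500, card=500
  {C}: scan cost=400, card=400
  {BD}: card=1500; try (D,hash)→500, (B,merge)→1490, (D,merge)→1620, (B,nl_idx)→1680, (B,hash)→2440, (B,nl)→3020 …(+1); best=500 via (D,hash)
  {AB}: card=37500; try (B,hash)→3400, (A,merge)→6500, (B,merge)→6850, (A,hash)→9300, (B,nl_idx)→42000, (A,nl)→75150 …(+1); best=3400 via (B,hash)
  {BC}: card=400; try (B,hash)→3200, (B,nl_idx)→4000, (C,merge)→5500, (B,merge)→5750, (C,hash)→7500, (C,nl)→60150 …(+1); best=3200 via (B,hash)
  {ABD}: card=375000; try (A,hash)→11000, (A,merge)→23500, (D,hash)→41100, (D,merge)→641020, (A,nl)→750500, (D,nl)→753400; best=11000 via (A,hash)
  {BCD}: card=4000; try (D,hash)→3800, (D,merge)→7320, (C,hash)→9200, (D,nl)→11200, (C,merge)→22500, (C,nl)→600500; best=3800 via (D,hash)
  {ABC}: card=100000; try (A,merge)→12200, (A,hash)→12600, (C,hash)→48100, (A,nl)→203200, (C,merge)→644900, (C,nl)→15003400; best=12200 via (A,merge)
  {ABCD}: card=1000000; try (A,hash)→16800, (A,merge)→60800, (D,hash)→112400, (C,hash)→393200, (D,merge)→1812320, (A,nl)→2003800 …(+3); best=16800 via (A,hash)

cost=16800; order=C,B,D,A; methods=hash,hash,hash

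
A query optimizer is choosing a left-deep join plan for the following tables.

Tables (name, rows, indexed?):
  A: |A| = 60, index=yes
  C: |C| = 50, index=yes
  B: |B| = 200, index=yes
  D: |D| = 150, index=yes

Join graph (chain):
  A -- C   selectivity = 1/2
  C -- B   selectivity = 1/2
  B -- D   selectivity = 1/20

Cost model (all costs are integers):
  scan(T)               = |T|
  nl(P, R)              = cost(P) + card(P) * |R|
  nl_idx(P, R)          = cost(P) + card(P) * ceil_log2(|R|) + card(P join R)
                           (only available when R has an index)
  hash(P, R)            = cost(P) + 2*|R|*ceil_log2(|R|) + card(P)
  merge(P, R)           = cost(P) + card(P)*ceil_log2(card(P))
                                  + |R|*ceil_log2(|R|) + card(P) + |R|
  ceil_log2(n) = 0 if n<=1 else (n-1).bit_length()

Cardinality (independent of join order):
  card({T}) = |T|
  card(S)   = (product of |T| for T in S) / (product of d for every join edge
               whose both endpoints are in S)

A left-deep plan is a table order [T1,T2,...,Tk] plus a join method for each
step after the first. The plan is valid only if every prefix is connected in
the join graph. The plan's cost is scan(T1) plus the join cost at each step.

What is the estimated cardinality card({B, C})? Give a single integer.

Tables in S: B(200), C(50)
Edges inside S: C-B(d=2)
numerator = 200 * 50 = 10000
denominator = 2 = 2
card(S) = 10000 / 2 = 5000

5000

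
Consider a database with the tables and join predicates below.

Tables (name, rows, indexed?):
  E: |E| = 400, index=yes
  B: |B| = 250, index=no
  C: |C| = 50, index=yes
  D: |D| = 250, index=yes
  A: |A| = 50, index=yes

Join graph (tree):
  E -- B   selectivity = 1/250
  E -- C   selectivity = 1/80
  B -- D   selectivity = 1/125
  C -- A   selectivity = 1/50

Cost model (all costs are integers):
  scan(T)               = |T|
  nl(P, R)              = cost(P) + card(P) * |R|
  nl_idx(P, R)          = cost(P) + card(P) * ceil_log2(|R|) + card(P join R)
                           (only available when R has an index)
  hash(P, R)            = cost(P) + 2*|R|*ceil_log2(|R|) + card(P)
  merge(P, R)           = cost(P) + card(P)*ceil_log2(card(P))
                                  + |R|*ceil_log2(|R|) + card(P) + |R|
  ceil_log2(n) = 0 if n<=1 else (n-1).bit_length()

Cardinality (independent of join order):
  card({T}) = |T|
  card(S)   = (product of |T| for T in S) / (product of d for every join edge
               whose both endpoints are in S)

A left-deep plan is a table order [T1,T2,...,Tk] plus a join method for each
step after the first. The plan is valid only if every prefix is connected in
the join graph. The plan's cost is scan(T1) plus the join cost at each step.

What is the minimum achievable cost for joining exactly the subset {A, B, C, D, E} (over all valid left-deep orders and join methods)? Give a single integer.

Selinger DP over subsets of {A,B,C,D,E}:
  {E}: scan cost=400, card=400
  {B}: scan cost=250, card=250
  {C}: scan cost=50, card=50
  {D}: scan cost=250, card=250
  {A}: scan cost=50, card=50
  {BE}: card=400; try (E,nl_idx)→2900, (B,hash)→4800, (E,merge)→6500, (B,merge)→6650, (E,hash)→7700, (E,nl)→100250 …(+1); best=2900 via (E,nl_idx)
  {CE}: card=250; try (E,nl_idx)→750, (C,hash)→1400, (C,nl_idx)→3050, (E,merge)→4400, (C,merge)→4750, (E,hash)→7300 …(+2); best=750 via (E,nl_idx)
  {BD}: card=500; try (D,nl_idx)→2750, (D,hash)→4500, (B,hash)→4500, (D,merge)→4750, (B,merge)→4750, (D,nl)→62750 …(+1); best=2750 via (D,nl_idx)
  {AC}: card=50; try (C,nl_idx)→400, (A,nl_idx)→400, (C,hash)→700, (A,hash)→700, (C,merge)→750, (A,merge)→750 …(+2); best=400 via (C,nl_idx)
  {BCE}: card=250; try (C,hash)→3900, (B,hash)→5000, (B,merge)→5250, (C,nl_idx)→5550, (C,merge)→7250, (C,nl)→22900 …(+1); best=3900 via (C,hash)
  {BDE}: card=800; try (D,nl_idx)→6900, (D,hash)→7300, (E,nl_idx)→8050, (D,merge)→9150, (E,hash)→10450, (E,merge)→11750 …(+2); best=6900 via (D,nl_idx)
  {ACE}: card=250; try (E,nl_idx)→1100, (A,hash)→1600, (A,nl_idx)→2500, (A,merge)→3350, (E,merge)→4750, (E,hash)→7650 …(+2); best=1100 via (E,nl_idx)
  {BCDE}: card=500; try (D,nl_idx)→6400, (D,hash)→8150, (C,hash)→8300, (D,merge)→8400, (C,nl_idx)→12200, (C,merge)→16050 …(+2); best=6400 via (D,nl_idx)
  {ABCE}: card=250; try (A,hash)→4750, (B,hash)→5350, (B,merge)→5600, (A,nl_idx)→5650, (A,merge)→6500, (A,nl)→16400 …(+1); best=4750 via (A,hash)
  {ABCDE}: card=500; try (D,nl_idx)→7250, (A,hash)→7500, (D,hash)→9000, (D,merge)→9250, (A,nl_idx)→9900, (A,merge)→11750 …(+2); best=7250 via (D,nl_idx)

7250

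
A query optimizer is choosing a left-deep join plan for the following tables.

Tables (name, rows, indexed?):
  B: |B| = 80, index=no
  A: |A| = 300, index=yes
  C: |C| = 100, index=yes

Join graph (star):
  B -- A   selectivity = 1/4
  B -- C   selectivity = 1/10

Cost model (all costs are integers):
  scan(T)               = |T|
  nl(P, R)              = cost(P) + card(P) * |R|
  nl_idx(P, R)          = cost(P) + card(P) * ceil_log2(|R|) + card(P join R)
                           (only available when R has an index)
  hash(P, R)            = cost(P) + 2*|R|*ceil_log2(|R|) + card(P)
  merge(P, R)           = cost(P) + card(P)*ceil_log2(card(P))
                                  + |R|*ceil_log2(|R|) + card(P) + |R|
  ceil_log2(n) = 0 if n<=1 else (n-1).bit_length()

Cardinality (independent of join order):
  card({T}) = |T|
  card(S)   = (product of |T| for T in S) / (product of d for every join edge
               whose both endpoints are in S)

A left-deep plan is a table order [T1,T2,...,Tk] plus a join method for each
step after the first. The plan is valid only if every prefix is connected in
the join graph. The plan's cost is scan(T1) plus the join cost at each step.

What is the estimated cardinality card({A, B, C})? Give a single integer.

Tables in S: A(300), B(80), C(100)
Edges inside S: B-A(d=4), B-C(d=10)
numerator = 300 * 80 * 100 = 2400000
denominator = 4 * 10 = 40
card(S) = 2400000 / 40 = 60000

60000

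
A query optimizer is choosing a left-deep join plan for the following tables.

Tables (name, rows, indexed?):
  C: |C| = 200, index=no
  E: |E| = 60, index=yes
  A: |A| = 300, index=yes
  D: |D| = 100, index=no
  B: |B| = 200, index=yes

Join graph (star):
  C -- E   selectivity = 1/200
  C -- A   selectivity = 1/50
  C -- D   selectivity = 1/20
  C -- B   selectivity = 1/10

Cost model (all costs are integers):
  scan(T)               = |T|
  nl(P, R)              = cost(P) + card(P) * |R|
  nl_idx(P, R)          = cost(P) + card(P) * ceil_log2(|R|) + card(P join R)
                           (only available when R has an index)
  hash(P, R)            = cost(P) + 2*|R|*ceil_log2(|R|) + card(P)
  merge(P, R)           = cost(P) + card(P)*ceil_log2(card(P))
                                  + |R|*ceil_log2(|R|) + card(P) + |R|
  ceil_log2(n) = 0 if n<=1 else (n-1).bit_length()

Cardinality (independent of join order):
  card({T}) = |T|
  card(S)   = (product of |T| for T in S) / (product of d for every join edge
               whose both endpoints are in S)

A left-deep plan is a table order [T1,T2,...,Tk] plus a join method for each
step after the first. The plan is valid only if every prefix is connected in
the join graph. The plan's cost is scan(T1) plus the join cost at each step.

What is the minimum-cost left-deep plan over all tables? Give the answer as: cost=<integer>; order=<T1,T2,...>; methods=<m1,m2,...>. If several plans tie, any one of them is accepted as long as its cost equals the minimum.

cost=8780; order=C,E,A,D,B; methods=hash,nl_idx,hash,hash

Selinger DP (subsets sized 1..n):
  {C}: scan cost=200, card=200
  {E}: scan cost=60, card=60
  {A}: scan cost=300, card=300
  {D}: scan cost=100, card=100
  {B}: scan cost=200, card=200
  {CE}: card=60; try (E,hash)→1120, (E,nl_idx)→1460, (C,merge)→2280, (E,merge)→2420, (C,hash)→3320, (C,nl)→12060 …(+1); best=1120 via (E,hash)
  {AC}: card=1200; try (A,nl_idx)→3200, (C,hash)→3800, (A,merge)→5000, (C,merge)→5100, (A,hash)→5800, (A,nl)→60200 …(+1); best=3200 via (A,nl_idx)
  {CD}: card=1000; try (D,hash)→1800, (C,merge)→2700, (D,merge)→2800, (C,hash)→3400, (C,nl)→20100, (D,nl)→20200; best=1800 via (D,hash)
  {BC}: card=4000; try (C,hash)→3600, (B,hash)→3600, (C,merge)→3800, (B,merge)→3800, (B,nl_idx)→5800, (C,nl)→40200 …(+1); best=3600 via (C,hash)
  {ACE}: card=360; try (A,nl_idx)→2020, (A,merge)→4540, (E,hash)→5120, (A,hash)→6580, (E,nl_idx)→10760, (E,merge)→18020 …(+2); best=2020 via (A,nl_idx)
  {CDE}: card=300; try (D,merge)→2340, (D,hash)→2580, (E,hash)→3520, (D,nl)→7120, (E,nl_idx)→8100, (E,merge)→13220 …(+1); best=2340 via (D,merge)
  {BCE}: card=1200; try (B,nl_idx)→2800, (B,merge)→3340, (B,hash)→4380, (E,hash)→8320, (B,nl)→13120, (E,nl_idx)→28800 …(+2); best=2800 via (B,nl_idx)
  {ACD}: card=6000; try (D,hash)→5800, (A,hash)→8200, (A,merge)→15800, (A,nl_idx)→16800, (D,merge)→18400, (D,nl)→123200 …(+1); best=5800 via (D,hash)
  {ABC}: card=24000; try (B,hash)→7600, (A,hash)→13000, (B,merge)→19400, (B,nl_idx)→36800, (A,merge)→58600, (A,nl_idx)→63600 …(+2); best=7600 via (B,hash)
  {BCD}: card=20000; try (B,hash)→6000, (D,hash)→9000, (B,merge)→14600, (B,nl_idx)→29800, (D,merge)→56400, (B,nl)→201800 …(+1); best=6000 via (B,hash)
  {ACDE}: card=1800; try (D,hash)→3780, (D,merge)→6420, (A,nl_idx)→6840, (A,hash)→8040, (A,merge)→8340, (E,hash)→12520 …(+5); best=3780 via (D,hash)
  {ABCE}: card=7200; try (B,hash)→5580, (B,merge)→7420, (A,hash)→9400, (B,nl_idx)→12100, (A,merge)→20200, (A,nl_idx)→20800 …(+6); best=5580 via (B,hash)
  {BCDE}: card=6000; try (D,hash)→5400, (B,hash)→5840, (B,merge)→7140, (B,nl_idx)→10740, (D,merge)→18000, (E,hash)→26720 …(+5); best=5400 via (D,hash)
  {ABCD}: card=120000; try (B,hash)→15000, (A,hash)→31400, (D,hash)→33000, (B,merge)→91600, (B,nl_idx)→173800, (A,nl_idx)→306000 …(+5); best=15000 via (B,hash)
  {ABCDE}: card=36000; try (B,hash)→8780, (D,hash)→14180, (A,hash)→16800, (B,merge)→27180, (B,nl_idx)→54180, (A,merge)→92400 …(+9); best=8780 via (B,hash)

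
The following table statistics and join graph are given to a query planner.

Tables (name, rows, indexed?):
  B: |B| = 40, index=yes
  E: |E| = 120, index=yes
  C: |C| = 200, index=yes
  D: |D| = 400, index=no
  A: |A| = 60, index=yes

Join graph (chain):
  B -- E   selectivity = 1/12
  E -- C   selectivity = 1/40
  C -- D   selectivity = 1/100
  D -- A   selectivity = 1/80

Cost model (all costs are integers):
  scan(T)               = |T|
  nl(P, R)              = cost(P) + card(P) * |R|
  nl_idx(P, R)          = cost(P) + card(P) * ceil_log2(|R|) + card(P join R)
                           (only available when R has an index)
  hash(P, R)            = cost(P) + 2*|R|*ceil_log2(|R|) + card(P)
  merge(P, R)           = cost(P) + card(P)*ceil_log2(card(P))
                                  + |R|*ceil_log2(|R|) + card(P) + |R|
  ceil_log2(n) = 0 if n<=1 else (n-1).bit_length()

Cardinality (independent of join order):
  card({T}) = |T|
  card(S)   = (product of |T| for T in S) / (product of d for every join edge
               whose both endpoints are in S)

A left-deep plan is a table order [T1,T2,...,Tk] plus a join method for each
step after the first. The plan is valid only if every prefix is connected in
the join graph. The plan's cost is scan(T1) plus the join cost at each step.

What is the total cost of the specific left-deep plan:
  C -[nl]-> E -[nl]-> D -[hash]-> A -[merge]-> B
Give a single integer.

289200

step 1: scan C: cost=200, card=200
step 2: join E via nl
    card(P join E) = 200*120/(40) = 600
    cost = 200 + 200*120 = 24200
step 3: join D via nl
    card(P join D) = 600*400/(100) = 2400
    cost = 24200 + 600*400 = 264200
step 4: join A via hash
    card(P join A) = 2400*60/(80) = 1800
    cost = 264200 + 2*60*6 + 2400 = 267320
step 5: join B via merge
    card(P join B) = 1800*40/(12) = 6000
    cost = 267320 + 1800*11 + 40*6 + 1800 + 40 = 289200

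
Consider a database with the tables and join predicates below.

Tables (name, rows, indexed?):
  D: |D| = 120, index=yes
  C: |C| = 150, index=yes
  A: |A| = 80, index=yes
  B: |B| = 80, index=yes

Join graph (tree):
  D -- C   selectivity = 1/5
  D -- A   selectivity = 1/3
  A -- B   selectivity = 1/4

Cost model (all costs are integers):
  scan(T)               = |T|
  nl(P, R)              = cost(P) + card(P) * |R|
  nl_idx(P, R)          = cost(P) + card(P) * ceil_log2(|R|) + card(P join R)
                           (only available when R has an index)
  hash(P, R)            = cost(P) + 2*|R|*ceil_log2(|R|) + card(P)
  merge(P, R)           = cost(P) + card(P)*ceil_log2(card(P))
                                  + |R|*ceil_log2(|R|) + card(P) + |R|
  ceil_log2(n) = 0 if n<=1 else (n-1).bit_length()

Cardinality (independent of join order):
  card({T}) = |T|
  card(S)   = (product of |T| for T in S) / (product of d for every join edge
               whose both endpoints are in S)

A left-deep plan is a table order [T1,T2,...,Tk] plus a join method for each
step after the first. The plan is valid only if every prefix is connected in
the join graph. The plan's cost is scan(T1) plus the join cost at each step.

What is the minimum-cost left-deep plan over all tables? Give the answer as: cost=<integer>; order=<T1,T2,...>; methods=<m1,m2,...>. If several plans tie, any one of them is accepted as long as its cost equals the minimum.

Selinger DP (subsets sized 1..n):
  {D}: scan cost=120, card=120
  {C}: scan cost=150, card=150
  {A}: scan cost=80, card=80
  {B}: scan cost=80, card=80
  {CD}: card=3600; try (D,hash)→1980, (C,merge)→2430, (D,merge)→2460, (C,hash)→2640, (C,nl_idx)→4680, (D,nl_idx)→4800 …(+2); best=1980 via (D,hash)
  {AD}: card=3200; try (A,hash)→1360, (D,merge)→1680, (A,merge)→1720, (D,hash)→1840, (D,nl_idx)→3840, (A,nl_idx)→4160 …(+2); best=1360 via (A,hash)
  {AB}: card=1600; try (B,hash)→1280, (A,hash)→1280, (B,merge)→1360, (A,merge)→1360, (B,nl_idx)→2240, (A,nl_idx)→2240 …(+2); best=1280 via (B,hash)
  {ACD}: card=96000; try (A,hash)→6700, (C,hash)→6960, (C,merge)→44310, (A,merge)→49420, (C,nl_idx)→122960, (A,nl_idx)→123180 …(+2); best=6700 via (A,hash)
  {ABD}: card=64000; try (D,hash)→4560, (B,hash)→5680, (D,merge)→21440, (B,merge)→43600, (D,nl_idx)→76480, (B,nl_idx)→87760 …(+2); best=4560 via (D,hash)
  {ABCD}: card=1920000; try (C,hash)→70960, (B,hash)→103820, (C,merge)→1093910, (B,merge)→1735340, (C,nl_idx)→2436560, (B,nl_idx)→2598700 …(+2); best=70960 via (C,hash)

cost=70960; order=A,B,D,C; methods=hash,hash,hash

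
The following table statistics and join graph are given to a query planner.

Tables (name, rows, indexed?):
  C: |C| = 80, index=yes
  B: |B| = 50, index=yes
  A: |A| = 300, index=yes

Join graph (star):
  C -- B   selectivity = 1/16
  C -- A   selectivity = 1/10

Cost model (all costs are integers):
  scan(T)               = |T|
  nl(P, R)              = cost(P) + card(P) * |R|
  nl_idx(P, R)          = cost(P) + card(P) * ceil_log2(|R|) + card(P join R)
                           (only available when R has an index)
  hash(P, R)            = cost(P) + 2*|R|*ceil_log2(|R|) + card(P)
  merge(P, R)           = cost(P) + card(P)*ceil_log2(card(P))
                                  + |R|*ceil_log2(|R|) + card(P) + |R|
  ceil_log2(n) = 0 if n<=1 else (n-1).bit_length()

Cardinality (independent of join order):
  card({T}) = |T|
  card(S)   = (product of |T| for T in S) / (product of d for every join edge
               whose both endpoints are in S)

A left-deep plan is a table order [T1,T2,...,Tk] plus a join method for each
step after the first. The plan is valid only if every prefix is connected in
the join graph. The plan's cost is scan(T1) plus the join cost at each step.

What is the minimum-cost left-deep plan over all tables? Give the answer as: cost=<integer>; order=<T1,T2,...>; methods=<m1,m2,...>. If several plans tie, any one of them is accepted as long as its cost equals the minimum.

cost=4720; order=A,C,B; methods=hash,hash

Selinger DP (subsets sized 1..n):
  {C}: scan cost=80, card=80
  {B}: scan cost=50, card=50
  {A}: scan cost=300, card=300
  {BC}: card=250; try (C,nl_idx)→650, (B,hash)→760, (B,nl_idx)→810, (C,merge)→1040, (B,merge)→1070, (C,hash)→1220 …(+2); best=650 via (C,nl_idx)
  {AC}: card=2400; try (C,hash)→1720, (A,nl_idx)→3200, (A,merge)→3720, (C,merge)→3940, (C,nl_idx)→4800, (A,hash)→5560 …(+2); best=1720 via (C,hash)
  {ABC}: card=7500; try (B,hash)→4720, (A,merge)→5900, (A,hash)→6300, (A,nl_idx)→10400, (B,nl_idx)→23620, (B,merge)→33270 …(+2); best=4720 via (B,hash)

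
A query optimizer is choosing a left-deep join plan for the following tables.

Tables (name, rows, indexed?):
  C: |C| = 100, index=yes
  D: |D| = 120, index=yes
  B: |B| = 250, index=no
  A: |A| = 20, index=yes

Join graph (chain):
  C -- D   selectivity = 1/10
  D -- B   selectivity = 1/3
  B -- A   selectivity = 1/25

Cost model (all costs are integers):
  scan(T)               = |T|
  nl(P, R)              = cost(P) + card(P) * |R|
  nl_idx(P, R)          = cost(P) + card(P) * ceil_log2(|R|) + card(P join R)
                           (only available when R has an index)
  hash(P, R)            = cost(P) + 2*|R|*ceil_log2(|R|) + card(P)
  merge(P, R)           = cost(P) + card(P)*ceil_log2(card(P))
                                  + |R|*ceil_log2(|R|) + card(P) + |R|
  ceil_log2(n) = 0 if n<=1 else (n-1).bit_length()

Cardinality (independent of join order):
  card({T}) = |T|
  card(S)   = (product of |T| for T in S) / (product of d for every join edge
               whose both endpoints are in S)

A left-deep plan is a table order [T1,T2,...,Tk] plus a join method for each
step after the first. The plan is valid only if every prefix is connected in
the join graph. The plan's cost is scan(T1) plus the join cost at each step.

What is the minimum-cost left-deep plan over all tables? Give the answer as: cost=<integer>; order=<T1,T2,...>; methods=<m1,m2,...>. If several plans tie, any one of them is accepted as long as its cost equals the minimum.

Selinger DP (subsets sized 1..n):
  {C}: scan cost=100, card=100
  {D}: scan cost=120, card=120
  {B}: scan cost=250, card=250
  {A}: scan cost=20, card=20
  {CD}: card=1200; try (C,hash)→1640, (D,merge)→1860, (D,hash)→1880, (C,merge)→1880, (D,nl_idx)→2000, (C,nl_idx)→2160 …(+2); best=1640 via (C,hash)
  {BD}: card=10000; try (D,hash)→2180, (B,merge)→3330, (D,merge)→3460, (B,hash)→4240, (D,nl_idx)→12000, (B,nl)→30120 …(+1); best=2180 via (D,hash)
  {AB}: card=200; try (A,hash)→700, (A,nl_idx)→1700, (B,merge)→2390, (A,merge)→2620, (B,hash)→4040, (B,nl)→5020 …(+1); best=700 via (A,hash)
  {BCD}: card=100000; try (B,hash)→6840, (C,hash)→13580, (B,merge)→18290, (C,merge)→152980, (C,nl_idx)→172180, (B,nl)→301640 …(+1); best=6840 via (B,hash)
  {ABD}: card=8000; try (D,hash)→2580, (D,merge)→3460, (D,nl_idx)→10100, (A,hash)→12380, (D,nl)→24700, (A,nl_idx)→60180 …(+2); best=2580 via (D,hash)
  {ABCD}: card=80000; try (C,hash)→11980, (A,hash)→107040, (C,merge)→115380, (C,nl_idx)→138580, (A,nl_idx)→586840, (C,nl)→802580 …(+2); best=11980 via (C,hash)

cost=11980; order=B,A,D,C; methods=hash,hash,hash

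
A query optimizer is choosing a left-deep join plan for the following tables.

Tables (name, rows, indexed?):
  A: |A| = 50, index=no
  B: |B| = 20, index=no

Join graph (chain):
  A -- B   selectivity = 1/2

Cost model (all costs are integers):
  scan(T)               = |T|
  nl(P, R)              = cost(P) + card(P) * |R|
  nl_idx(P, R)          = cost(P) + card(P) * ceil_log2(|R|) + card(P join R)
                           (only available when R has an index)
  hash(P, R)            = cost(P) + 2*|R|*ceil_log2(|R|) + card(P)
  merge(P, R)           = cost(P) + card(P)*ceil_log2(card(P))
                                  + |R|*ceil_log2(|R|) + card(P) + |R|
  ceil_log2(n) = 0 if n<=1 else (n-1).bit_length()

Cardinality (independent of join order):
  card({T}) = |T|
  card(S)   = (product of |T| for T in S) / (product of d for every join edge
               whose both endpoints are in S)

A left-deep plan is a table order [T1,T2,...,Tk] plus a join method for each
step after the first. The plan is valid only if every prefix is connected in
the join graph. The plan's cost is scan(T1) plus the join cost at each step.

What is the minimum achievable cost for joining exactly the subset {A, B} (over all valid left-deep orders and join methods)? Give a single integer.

Selinger DP over subsets of {A,B}:
  {A}: scan cost=50, card=50
  {B}: scan cost=20, card=20
  {AB}: card=500; try (B,hash)→300, (A,merge)→490, (B,merge)→520, (A,hash)→640, (A,nl)→1020, (B,nl)→1050; best=300 via (B,hash)

300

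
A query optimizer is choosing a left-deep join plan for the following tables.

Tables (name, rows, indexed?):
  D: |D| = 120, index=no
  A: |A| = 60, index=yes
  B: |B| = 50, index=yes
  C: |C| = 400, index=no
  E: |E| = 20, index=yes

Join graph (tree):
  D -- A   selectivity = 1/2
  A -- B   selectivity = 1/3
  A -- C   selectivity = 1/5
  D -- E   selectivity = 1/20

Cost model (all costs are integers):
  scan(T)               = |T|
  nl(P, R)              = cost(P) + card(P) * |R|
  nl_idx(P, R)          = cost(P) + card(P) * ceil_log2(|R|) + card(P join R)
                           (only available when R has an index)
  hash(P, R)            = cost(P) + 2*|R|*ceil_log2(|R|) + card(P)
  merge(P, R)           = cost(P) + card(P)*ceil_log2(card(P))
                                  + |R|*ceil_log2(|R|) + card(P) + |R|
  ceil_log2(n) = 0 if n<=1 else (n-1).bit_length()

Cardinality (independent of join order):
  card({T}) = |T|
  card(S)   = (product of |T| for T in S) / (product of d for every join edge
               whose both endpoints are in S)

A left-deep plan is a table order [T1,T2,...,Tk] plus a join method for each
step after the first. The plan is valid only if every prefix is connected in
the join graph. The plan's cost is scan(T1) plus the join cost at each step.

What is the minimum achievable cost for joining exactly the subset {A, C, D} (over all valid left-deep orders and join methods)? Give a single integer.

8000

Selinger DP over subsets of {A,C,D}:
  {D}: scan cost=120, card=120
  {A}: scan cost=60, card=60
  {C}: scan cost=400, card=400
  {AD}: card=3600; try (A,hash)→960, (D,merge)→1440, (A,merge)→1500, (D,hash)→1800, (A,nl_idx)→4440, (D,nl)→7260 …(+1); best=960 via (A,hash)
  {AC}: card=4800; try (A,hash)→1520, (C,merge)→4480, (A,merge)→4820, (C,hash)→7320, (A,nl_idx)→7600, (C,nl)→24060 …(+1); best=1520 via (A,hash)
  {ACD}: card=288000; try (D,hash)→8000, (C,hash)→11760, (C,merge)→51760, (D,merge)→69680, (D,nl)→577520, (C,nl)→1440960; best=8000 via (D,hash)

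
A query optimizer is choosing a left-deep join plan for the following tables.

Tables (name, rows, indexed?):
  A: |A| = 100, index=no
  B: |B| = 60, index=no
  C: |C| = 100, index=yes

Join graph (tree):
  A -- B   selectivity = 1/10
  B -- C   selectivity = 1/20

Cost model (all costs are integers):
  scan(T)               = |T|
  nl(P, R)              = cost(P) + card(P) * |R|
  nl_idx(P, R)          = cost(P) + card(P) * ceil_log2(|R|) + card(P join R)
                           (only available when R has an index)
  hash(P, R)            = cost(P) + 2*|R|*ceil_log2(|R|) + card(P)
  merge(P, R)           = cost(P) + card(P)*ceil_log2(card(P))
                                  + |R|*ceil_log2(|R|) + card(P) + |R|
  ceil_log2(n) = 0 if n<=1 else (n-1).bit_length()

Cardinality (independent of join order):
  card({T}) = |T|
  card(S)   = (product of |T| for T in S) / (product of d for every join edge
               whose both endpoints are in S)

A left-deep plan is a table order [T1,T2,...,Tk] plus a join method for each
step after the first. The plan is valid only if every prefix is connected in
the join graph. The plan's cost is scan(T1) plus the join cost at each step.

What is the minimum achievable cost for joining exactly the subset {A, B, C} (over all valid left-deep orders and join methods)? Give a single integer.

2480

Selinger DP over subsets of {A,B,C}:
  {A}: scan cost=100, card=100
  {B}: scan cost=60, card=60
  {C}: scan cost=100, card=100
  {AB}: card=600; try (B,hash)→920, (A,merge)→1280, (B,merge)→1320, (A,hash)→1520, (A,nl)→6060, (B,nl)→6100; best=920 via (B,hash)
  {BC}: card=300; try (C,nl_idx)→780, (B,hash)→920, (C,merge)→1280, (B,merge)→1320, (C,hash)→1520, (C,nl)→6060 …(+1); best=780 via (C,nl_idx)
  {ABC}: card=3000; try (A,hash)→2480, (C,hash)→2920, (A,merge)→4580, (C,nl_idx)→8120, (C,merge)→8320, (A,nl)→30780 …(+1); best=2480 via (A,hash)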